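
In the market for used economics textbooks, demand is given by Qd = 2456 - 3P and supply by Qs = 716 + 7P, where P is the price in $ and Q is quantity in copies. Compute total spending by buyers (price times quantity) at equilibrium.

The market clears where 2456 - 3P = 716 + 7P. Rearranging, 10P = 1740, hence P* = 174.
Plugging P* into demand: Q* = 2456 - 3(174) = 1934.
Total spending by buyers = P* × Q* = 174 × 1934 = 336516.

Total spending by buyers = 336516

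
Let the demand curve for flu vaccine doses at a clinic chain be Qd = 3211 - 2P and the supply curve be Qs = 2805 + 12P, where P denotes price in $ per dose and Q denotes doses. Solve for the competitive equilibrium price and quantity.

P* = 29, Q* = 3153

Equating demand and supply, 3211 - 2P = 2805 + 12P gives 14P = 406, so P* = 29.
Plugging P* into demand: Q* = 3211 - 2(29) = 3153.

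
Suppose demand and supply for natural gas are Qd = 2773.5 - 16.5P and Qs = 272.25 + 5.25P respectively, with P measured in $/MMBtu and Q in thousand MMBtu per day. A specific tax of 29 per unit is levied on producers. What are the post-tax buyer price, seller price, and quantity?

The tax drives a wedge P_b - P_s = 29. Substituting P_s = P_b - 29 into supply: Qs = 120 + 5.25P_b.
Equate demand and the shifted supply: 2773.5 - 16.5P_b = 120 + 5.25P_b, giving 21.75P_b = 2653.5, so P_b = 122.
So P_s = 93 and the quantity traded is Q = 2773.5 - 16.5(122) = 760.5.

P_b = 122, P_s = 93, Q = 760.5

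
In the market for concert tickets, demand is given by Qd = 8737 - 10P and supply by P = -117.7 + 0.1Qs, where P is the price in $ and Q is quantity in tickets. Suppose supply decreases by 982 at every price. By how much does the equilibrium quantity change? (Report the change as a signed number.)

Solving each curve for Q: Qs = 1177 + 10P.
At equilibrium Qd = Qs, so 8737 - 10P = 1177 + 10P; collecting terms, 7560 = 20P and P* = 378.
From the demand curve, Q* = 8737 - 10(378) = 4957.
After the shift, supply is Qs = 195 + 10P.
Re-solving, 20P = 8542 gives P = 427.1 and Q = 4466.
ΔQ = 4466 - 4957 = -491.

ΔQ = -491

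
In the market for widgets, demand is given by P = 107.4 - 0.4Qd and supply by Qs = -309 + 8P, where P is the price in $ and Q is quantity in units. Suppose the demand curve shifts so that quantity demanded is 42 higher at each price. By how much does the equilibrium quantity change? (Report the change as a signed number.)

ΔQ = 32

Solving each curve for Q: Qd = 268.5 - 2.5P.
Equating demand and supply, 268.5 - 2.5P = -309 + 8P gives 10.5P = 577.5, so P* = 55.
Plugging P* into demand: Q* = 268.5 - 2.5(55) = 131.
After the shift, demand is Qd = 310.5 - 2.5P.
Re-solving, 10.5P = 619.5 gives P = 59 and Q = 163.
ΔQ = 163 - 131 = 32.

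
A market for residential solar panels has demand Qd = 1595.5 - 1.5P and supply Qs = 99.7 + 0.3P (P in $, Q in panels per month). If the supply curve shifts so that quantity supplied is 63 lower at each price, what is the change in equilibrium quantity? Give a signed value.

Equating demand and supply, 1595.5 - 1.5P = 99.7 + 0.3P gives 1.8P = 1495.8, so P* = 831.
Plugging P* into demand: Q* = 1595.5 - 1.5(831) = 349.
After the shift, supply is Qs = 36.7 + 0.3P.
The new intersection has 1558.8 = 1.8P, i.e. P = 866, Q = 296.5.
ΔQ = 296.5 - 349 = -52.5.

ΔQ = -52.5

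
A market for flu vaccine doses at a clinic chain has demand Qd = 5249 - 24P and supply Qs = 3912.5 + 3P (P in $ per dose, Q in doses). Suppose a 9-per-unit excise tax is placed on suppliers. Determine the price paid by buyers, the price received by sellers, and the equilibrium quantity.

The tax drives a wedge P_b - P_s = 9. Substituting P_s = P_b - 9 into supply: Qs = 3885.5 + 3P_b.
Market clearing requires 5249 - 24P_b = 3885.5 + 3P_b; hence 1363.5 = 27P_b and P_b = 50.5.
So P_s = 41.5 and the quantity traded is Q = 5249 - 24(50.5) = 4037.

P_b = 50.5, P_s = 41.5, Q = 4037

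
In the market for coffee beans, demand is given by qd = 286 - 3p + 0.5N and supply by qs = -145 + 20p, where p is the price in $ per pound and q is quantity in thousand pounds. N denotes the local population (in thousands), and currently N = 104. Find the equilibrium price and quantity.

With N = 104, demand is qd = 338 - 3p.
At equilibrium qd = qs, so 338 - 3p = -145 + 20p; collecting terms, 483 = 23p and p* = 21.
From the demand curve, q* = 338 - 3(21) = 275.

p* = 21, q* = 275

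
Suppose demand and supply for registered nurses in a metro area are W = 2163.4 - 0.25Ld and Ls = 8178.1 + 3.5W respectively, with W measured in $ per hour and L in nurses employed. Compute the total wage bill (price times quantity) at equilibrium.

The total wage bill = 532560

Rewriting in direct form: Ld = 8653.6 - 4W.
At equilibrium Ld = Ls, so 8653.6 - 4W = 8178.1 + 3.5W; collecting terms, 475.5 = 7.5W and W* = 63.4.
Substitute back: L* = 8653.6 - 4(63.4) = 8400.
The total wage bill = W* × L* = 63.4 × 8400 = 532560.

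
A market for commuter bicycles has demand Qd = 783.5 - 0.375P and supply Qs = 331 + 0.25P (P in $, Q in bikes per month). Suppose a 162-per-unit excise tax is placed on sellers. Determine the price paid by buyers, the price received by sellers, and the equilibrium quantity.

P_b = 788.8, P_s = 626.8, Q = 487.7

With a tax of 162 on sellers, they supply based on the net price P_s = P_b - 162, so Qs = 290.5 + 0.25P_b.
Market clearing requires 783.5 - 0.375P_b = 290.5 + 0.25P_b; hence 493 = 0.625P_b and P_b = 788.8.
So P_s = 626.8 and the quantity traded is Q = 783.5 - 0.375(788.8) = 487.7.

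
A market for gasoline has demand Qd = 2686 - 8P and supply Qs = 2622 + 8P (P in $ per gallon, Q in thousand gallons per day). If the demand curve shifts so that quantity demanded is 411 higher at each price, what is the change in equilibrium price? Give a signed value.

ΔP = 25.6875

At equilibrium Qd = Qs, so 2686 - 8P = 2622 + 8P; collecting terms, 64 = 16P and P* = 4.
Then Q* = 2686 - 8(4) = 2654.
After the shift, demand is Qd = 3097 - 8P.
New equilibrium: 475 = 16P, so P = 29.6875 and Q = 2859.5.
ΔP = 29.6875 - 4 = 25.6875.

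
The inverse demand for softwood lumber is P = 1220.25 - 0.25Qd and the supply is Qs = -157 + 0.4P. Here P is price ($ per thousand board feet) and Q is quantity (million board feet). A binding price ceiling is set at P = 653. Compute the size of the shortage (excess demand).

Shortage = 2164.8

Inverting to quantity form: Qd = 4881 - 4P.
Evaluating both curves at the ceiling price 653 gives Qd = 2269, Qs = 104.2.
Shortage = Qd - Qs = 2269 - 104.2 = 2164.8.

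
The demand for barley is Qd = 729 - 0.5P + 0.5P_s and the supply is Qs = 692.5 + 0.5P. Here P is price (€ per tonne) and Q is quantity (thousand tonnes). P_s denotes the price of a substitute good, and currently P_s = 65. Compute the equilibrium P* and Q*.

P* = 69, Q* = 727

With P_s = 65, demand is Qd = 761.5 - 0.5P.
The market clears where 761.5 - 0.5P = 692.5 + 0.5P. Rearranging, P = 69, hence P* = 69.
Plugging P* into demand: Q* = 761.5 - 0.5(69) = 727.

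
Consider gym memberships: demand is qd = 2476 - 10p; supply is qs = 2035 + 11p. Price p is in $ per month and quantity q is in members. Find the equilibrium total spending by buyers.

Set qd = qs: 2476 - 10p = 2035 + 11p, so 441 = 21p and p* = 21.
Substitute back: q* = 2476 - 10(21) = 2266.
Total spending by buyers = p* × q* = 21 × 2266 = 47586.

Total spending by buyers = 47586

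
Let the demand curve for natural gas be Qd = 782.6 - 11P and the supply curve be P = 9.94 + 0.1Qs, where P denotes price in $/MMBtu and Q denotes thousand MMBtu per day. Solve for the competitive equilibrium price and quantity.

P* = 42, Q* = 320.6

Rewriting in direct form: Qs = -99.4 + 10P.
Equating demand and supply, 782.6 - 11P = -99.4 + 10P gives 21P = 882, so P* = 42.
From the demand curve, Q* = 782.6 - 11(42) = 320.6.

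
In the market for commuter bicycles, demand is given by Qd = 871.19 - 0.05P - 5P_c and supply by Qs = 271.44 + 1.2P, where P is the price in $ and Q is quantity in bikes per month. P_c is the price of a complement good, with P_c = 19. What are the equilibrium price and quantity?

With P_c = 19, demand is Qd = 776.19 - 0.05P.
At equilibrium Qd = Qs, so 776.19 - 0.05P = 271.44 + 1.2P; collecting terms, 504.75 = 1.25P and P* = 403.8.
Plugging P* into demand: Q* = 776.19 - 0.05(403.8) = 756.

P* = 403.8, Q* = 756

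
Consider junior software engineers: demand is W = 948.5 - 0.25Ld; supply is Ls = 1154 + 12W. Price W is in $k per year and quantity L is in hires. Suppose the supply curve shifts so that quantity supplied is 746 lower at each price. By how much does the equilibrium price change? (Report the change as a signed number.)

Rewriting in direct form: Ld = 3794 - 4W.
Set Ld = Ls: 3794 - 4W = 1154 + 12W, so 2640 = 16W and W* = 165.
Then L* = 3794 - 4(165) = 3134.
After the shift, supply is Ls = 408 + 12W.
Re-solving, 16W = 3386 gives W = 211.625 and L = 2947.5.
ΔW = 211.625 - 165 = 46.625.

ΔW = 46.625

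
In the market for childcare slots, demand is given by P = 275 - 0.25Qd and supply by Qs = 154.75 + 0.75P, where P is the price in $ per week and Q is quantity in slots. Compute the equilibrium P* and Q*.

P* = 199, Q* = 304

Rewriting in direct form: Qd = 1100 - 4P.
Set Qd = Qs: 1100 - 4P = 154.75 + 0.75P, so 945.25 = 4.75P and P* = 199.
From the demand curve, Q* = 1100 - 4(199) = 304.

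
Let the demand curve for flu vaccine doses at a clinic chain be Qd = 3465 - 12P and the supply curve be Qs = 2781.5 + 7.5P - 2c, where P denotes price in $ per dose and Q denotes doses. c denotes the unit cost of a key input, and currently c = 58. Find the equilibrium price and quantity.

With c = 58, supply is Qs = 2665.5 + 7.5P.
Set Qd = Qs: 3465 - 12P = 2665.5 + 7.5P, so 799.5 = 19.5P and P* = 41.
Substitute back: Q* = 3465 - 12(41) = 2973.

P* = 41, Q* = 2973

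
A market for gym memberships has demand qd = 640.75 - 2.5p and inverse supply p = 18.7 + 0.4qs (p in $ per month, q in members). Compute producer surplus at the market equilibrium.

Solving each curve for q: qs = -46.75 + 2.5p.
At equilibrium qd = qs, so 640.75 - 2.5p = -46.75 + 2.5p; collecting terms, 687.5 = 5p and p* = 137.5.
From the demand curve, q* = 640.75 - 2.5(137.5) = 297.
Supply choke price (qs = 0): p = 18.7. Producer surplus = ½ × (137.5 - 18.7) × 297 = 17641.8.

Producer surplus = 17641.8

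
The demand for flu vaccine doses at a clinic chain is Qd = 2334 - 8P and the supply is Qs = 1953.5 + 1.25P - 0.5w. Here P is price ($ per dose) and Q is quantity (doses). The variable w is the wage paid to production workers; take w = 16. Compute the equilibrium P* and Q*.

With w = 16, supply is Qs = 1945.5 + 1.25P.
The market clears where 2334 - 8P = 1945.5 + 1.25P. Rearranging, 9.25P = 388.5, hence P* = 42.
From the demand curve, Q* = 2334 - 8(42) = 1998.

P* = 42, Q* = 1998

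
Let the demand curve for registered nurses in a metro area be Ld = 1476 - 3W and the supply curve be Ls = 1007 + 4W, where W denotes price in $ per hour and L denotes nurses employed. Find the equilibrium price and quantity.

Set Ld = Ls: 1476 - 3W = 1007 + 4W, so 469 = 7W and W* = 67.
From the demand curve, L* = 1476 - 3(67) = 1275.

W* = 67, L* = 1275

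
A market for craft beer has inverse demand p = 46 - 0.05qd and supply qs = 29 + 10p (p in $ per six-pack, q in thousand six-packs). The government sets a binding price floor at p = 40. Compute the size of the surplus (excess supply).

Surplus = 309

Solving each curve for q: qd = 920 - 20p.
Evaluating both curves at the floor price 40 gives qd = 120, qs = 429.
Surplus = qs - qd = 429 - 120 = 309.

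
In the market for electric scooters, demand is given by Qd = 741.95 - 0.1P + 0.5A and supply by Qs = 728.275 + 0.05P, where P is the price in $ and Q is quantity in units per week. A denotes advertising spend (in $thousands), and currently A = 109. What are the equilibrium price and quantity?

With A = 109, demand is Qd = 796.45 - 0.1P.
Equating demand and supply, 796.45 - 0.1P = 728.275 + 0.05P gives 0.15P = 68.175, so P* = 454.5.
Plugging P* into demand: Q* = 796.45 - 0.1(454.5) = 751.

P* = 454.5, Q* = 751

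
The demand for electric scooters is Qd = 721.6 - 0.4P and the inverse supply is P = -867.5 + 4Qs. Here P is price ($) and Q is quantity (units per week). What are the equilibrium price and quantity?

In direct form, Qs = 216.875 + 0.25P.
Set Qd = Qs: 721.6 - 0.4P = 216.875 + 0.25P, so 504.725 = 0.65P and P* = 776.5.
Plugging P* into demand: Q* = 721.6 - 0.4(776.5) = 411.

P* = 776.5, Q* = 411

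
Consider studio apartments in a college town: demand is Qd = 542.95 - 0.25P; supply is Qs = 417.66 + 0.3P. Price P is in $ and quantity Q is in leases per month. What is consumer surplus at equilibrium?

The market clears where 542.95 - 0.25P = 417.66 + 0.3P. Rearranging, 0.55P = 125.29, hence P* = 227.8.
Then Q* = 542.95 - 0.25(227.8) = 486.
Demand choke price (Qd = 0): P = 542.95/0.25 = 2171.8. Consumer surplus = ½ × (2171.8 - 227.8) × 486 = 472392.

Consumer surplus = 472392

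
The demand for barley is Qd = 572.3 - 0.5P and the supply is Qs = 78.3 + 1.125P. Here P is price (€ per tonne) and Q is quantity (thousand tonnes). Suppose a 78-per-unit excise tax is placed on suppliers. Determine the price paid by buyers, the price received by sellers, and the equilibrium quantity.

Suppliers keep P_s = P_b - 78 per unit, so supply in terms of the buyer price is Qs = -9.45 + 1.125P_b.
Market clearing requires 572.3 - 0.5P_b = -9.45 + 1.125P_b; hence 581.75 = 1.625P_b and P_b = 358.
Then P_s = 358 - 78 = 280 and Q = 572.3 - 0.5(358) = 393.3.

P_b = 358, P_s = 280, Q = 393.3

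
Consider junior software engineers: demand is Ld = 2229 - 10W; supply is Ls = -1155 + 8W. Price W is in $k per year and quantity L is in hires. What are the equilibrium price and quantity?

At equilibrium Ld = Ls, so 2229 - 10W = -1155 + 8W; collecting terms, 3384 = 18W and W* = 188.
Substitute back: L* = 2229 - 10(188) = 349.

W* = 188, L* = 349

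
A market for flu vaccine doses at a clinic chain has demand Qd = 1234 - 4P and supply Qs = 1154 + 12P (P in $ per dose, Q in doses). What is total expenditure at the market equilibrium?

Total expenditure = 6070

Equating demand and supply, 1234 - 4P = 1154 + 12P gives 16P = 80, so P* = 5.
Then Q* = 1234 - 4(5) = 1214.
Total expenditure = P* × Q* = 5 × 1214 = 6070.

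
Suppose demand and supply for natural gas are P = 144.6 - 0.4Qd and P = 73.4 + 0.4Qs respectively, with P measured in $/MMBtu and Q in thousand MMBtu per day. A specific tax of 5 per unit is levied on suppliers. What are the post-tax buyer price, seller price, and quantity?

P_b = 111.5, P_s = 106.5, Q = 82.75

Inverting to quantity form: Qd = 361.5 - 2.5P and Qs = -183.5 + 2.5P.
Suppliers keep P_s = P_b - 5 per unit, so supply in terms of the buyer price is Qs = -196 + 2.5P_b.
Market clearing requires 361.5 - 2.5P_b = -196 + 2.5P_b; hence 557.5 = 5P_b and P_b = 111.5.
Then P_s = 111.5 - 5 = 106.5 and Q = 361.5 - 2.5(111.5) = 82.75.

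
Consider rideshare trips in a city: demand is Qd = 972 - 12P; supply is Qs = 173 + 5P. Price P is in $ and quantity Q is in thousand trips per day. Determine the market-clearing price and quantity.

At equilibrium Qd = Qs, so 972 - 12P = 173 + 5P; collecting terms, 799 = 17P and P* = 47.
Then Q* = 972 - 12(47) = 408.

P* = 47, Q* = 408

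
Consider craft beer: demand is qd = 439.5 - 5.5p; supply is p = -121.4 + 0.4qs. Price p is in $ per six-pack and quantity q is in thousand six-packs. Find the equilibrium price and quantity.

p* = 17, q* = 346

In direct form, qs = 303.5 + 2.5p.
The market clears where 439.5 - 5.5p = 303.5 + 2.5p. Rearranging, 8p = 136, hence p* = 17.
Then q* = 439.5 - 5.5(17) = 346.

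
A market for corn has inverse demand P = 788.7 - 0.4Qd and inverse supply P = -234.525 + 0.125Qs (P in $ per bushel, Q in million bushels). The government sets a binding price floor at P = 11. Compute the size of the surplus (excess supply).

Surplus = 19.95

In direct form, Qd = 1971.75 - 2.5P and Qs = 1876.2 + 8P.
With P fixed at 11, quantity demanded is 1944.25 and quantity supplied is 1964.2.
Surplus = Qs - Qd = 1964.2 - 1944.25 = 19.95.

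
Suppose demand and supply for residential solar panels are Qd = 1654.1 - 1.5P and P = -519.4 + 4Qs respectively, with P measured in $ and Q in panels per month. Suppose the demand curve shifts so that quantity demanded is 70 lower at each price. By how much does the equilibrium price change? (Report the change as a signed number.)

ΔP = -40

Inverting to quantity form: Qs = 129.85 + 0.25P.
At equilibrium Qd = Qs, so 1654.1 - 1.5P = 129.85 + 0.25P; collecting terms, 1524.25 = 1.75P and P* = 871.
Then Q* = 1654.1 - 1.5(871) = 347.6.
After the shift, demand is Qd = 1584.1 - 1.5P.
New equilibrium: 1454.25 = 1.75P, so P = 831 and Q = 337.6.
ΔP = 831 - 871 = -40.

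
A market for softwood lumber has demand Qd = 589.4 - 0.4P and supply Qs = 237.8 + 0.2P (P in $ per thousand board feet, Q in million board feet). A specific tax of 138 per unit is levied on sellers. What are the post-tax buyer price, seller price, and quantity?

P_b = 632, P_s = 494, Q = 336.6

The tax drives a wedge P_b - P_s = 138. Substituting P_s = P_b - 138 into supply: Qs = 210.2 + 0.2P_b.
Set Qd = Qs: 589.4 - 0.4P_b = 210.2 + 0.2P_b, so 379.2 = 0.6P_b and P_b = 632.
So P_s = 494 and the quantity traded is Q = 589.4 - 0.4(632) = 336.6.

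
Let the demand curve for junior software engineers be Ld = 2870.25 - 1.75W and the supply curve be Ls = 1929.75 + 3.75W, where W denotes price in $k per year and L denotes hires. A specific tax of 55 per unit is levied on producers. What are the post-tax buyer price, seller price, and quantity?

The tax drives a wedge W_b - W_s = 55. Substituting W_s = W_b - 55 into supply: Ls = 1723.5 + 3.75W_b.
Market clearing requires 2870.25 - 1.75W_b = 1723.5 + 3.75W_b; hence 1146.75 = 5.5W_b and W_b = 208.5.
Then W_s = 208.5 - 55 = 153.5 and L = 2870.25 - 1.75(208.5) = 2505.375.

W_b = 208.5, W_s = 153.5, L = 2505.375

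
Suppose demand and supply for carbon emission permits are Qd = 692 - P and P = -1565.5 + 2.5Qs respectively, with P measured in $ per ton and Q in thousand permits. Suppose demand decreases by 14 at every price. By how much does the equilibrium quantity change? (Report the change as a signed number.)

In direct form, Qs = 626.2 + 0.4P.
Equating demand and supply, 692 - P = 626.2 + 0.4P gives 1.4P = 65.8, so P* = 47.
From the demand curve, Q* = 692 - 47 = 645.
After the shift, demand is Qd = 678 - P.
The new intersection has 51.8 = 1.4P, i.e. P = 37, Q = 641.
ΔQ = 641 - 645 = -4.

ΔQ = -4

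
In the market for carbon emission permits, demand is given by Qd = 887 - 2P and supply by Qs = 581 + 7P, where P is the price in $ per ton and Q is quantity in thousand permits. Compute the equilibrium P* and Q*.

P* = 34, Q* = 819

Equating demand and supply, 887 - 2P = 581 + 7P gives 9P = 306, so P* = 34.
Then Q* = 887 - 2(34) = 819.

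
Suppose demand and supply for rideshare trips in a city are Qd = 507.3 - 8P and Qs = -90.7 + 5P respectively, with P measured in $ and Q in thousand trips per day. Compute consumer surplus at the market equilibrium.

Set Qd = Qs: 507.3 - 8P = -90.7 + 5P, so 598 = 13P and P* = 46.
From the demand curve, Q* = 507.3 - 8(46) = 139.3.
Demand choke price (Qd = 0): P = 507.3/8 = 63.4125. Consumer surplus = ½ × (63.4125 - 46) × 139.3 = 1212.780625.

Consumer surplus = 1212.780625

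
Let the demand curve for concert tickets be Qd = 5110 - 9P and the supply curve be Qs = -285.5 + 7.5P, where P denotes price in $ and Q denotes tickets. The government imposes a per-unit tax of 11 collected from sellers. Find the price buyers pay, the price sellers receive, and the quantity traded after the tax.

P_b = 332, P_s = 321, Q = 2122

Sellers keep P_s = P_b - 11 per unit, so supply in terms of the buyer price is Qs = -368 + 7.5P_b.
Equate demand and the shifted supply: 5110 - 9P_b = -368 + 7.5P_b, giving 16.5P_b = 5478, so P_b = 332.
So P_s = 321 and the quantity traded is Q = 5110 - 9(332) = 2122.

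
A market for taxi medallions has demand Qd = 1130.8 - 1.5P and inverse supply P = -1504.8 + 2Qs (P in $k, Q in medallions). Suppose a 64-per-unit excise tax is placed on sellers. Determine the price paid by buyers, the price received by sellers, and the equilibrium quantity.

Solving each curve for Q: Qs = 752.4 + 0.5P.
Sellers keep P_s = P_b - 64 per unit, so supply in terms of the buyer price is Qs = 720.4 + 0.5P_b.
Market clearing requires 1130.8 - 1.5P_b = 720.4 + 0.5P_b; hence 410.4 = 2P_b and P_b = 205.2.
So P_s = 141.2 and the quantity traded is Q = 1130.8 - 1.5(205.2) = 823.

P_b = 205.2, P_s = 141.2, Q = 823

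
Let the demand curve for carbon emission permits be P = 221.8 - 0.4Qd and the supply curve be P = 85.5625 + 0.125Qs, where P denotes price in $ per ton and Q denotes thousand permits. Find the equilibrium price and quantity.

P* = 118, Q* = 259.5

In direct form, Qd = 554.5 - 2.5P and Qs = -684.5 + 8P.
At equilibrium Qd = Qs, so 554.5 - 2.5P = -684.5 + 8P; collecting terms, 1239 = 10.5P and P* = 118.
Plugging P* into demand: Q* = 554.5 - 2.5(118) = 259.5.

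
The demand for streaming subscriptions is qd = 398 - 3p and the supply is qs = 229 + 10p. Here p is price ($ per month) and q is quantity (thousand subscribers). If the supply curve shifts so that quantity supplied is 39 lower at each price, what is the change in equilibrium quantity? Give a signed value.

Δq = -9

Equating demand and supply, 398 - 3p = 229 + 10p gives 13p = 169, so p* = 13.
Plugging p* into demand: q* = 398 - 3(13) = 359.
After the shift, supply is qs = 190 + 10p.
Re-solving, 13p = 208 gives p = 16 and q = 350.
Δq = 350 - 359 = -9.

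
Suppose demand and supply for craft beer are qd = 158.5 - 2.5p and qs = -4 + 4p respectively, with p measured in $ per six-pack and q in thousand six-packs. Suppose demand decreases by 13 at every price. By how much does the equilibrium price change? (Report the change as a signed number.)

Δp = -2

At equilibrium qd = qs, so 158.5 - 2.5p = -4 + 4p; collecting terms, 162.5 = 6.5p and p* = 25.
From the demand curve, q* = 158.5 - 2.5(25) = 96.
After the shift, demand is qd = 145.5 - 2.5p.
The new intersection has 149.5 = 6.5p, i.e. p = 23, q = 88.
Δp = 23 - 25 = -2.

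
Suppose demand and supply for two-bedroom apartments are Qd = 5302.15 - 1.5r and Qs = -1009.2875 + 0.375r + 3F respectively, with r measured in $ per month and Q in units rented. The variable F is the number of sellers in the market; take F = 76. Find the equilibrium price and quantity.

r* = 3244.5, Q* = 435.4

With F = 76, supply is Qs = -781.2875 + 0.375r.
Set Qd = Qs: 5302.15 - 1.5r = -781.2875 + 0.375r, so 6083.4375 = 1.875r and r* = 3244.5.
Substitute back: Q* = 5302.15 - 1.5(3244.5) = 435.4.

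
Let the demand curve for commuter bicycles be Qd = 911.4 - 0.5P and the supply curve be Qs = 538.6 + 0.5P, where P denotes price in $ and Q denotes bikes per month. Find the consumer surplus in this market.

Set Qd = Qs: 911.4 - 0.5P = 538.6 + 0.5P, so 372.8 = P and P* = 372.8.
Plugging P* into demand: Q* = 911.4 - 0.5(372.8) = 725.
Demand choke price (Qd = 0): P = 911.4/0.5 = 1822.8. Consumer surplus = ½ × (1822.8 - 372.8) × 725 = 525625.

Consumer surplus = 525625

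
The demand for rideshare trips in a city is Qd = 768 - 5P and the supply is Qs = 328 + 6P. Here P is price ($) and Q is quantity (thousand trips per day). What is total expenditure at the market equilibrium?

Total expenditure = 22720

Set Qd = Qs: 768 - 5P = 328 + 6P, so 440 = 11P and P* = 40.
Substitute back: Q* = 768 - 5(40) = 568.
Total expenditure = P* × Q* = 40 × 568 = 22720.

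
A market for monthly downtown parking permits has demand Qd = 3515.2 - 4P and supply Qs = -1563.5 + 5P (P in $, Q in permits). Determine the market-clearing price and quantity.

P* = 564.3, Q* = 1258

Set Qd = Qs: 3515.2 - 4P = -1563.5 + 5P, so 5078.7 = 9P and P* = 564.3.
Then Q* = 3515.2 - 4(564.3) = 1258.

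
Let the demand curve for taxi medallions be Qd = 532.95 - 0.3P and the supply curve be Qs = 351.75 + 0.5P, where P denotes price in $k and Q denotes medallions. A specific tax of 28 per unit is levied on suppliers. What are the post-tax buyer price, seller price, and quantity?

With a tax of 28 on suppliers, they supply based on the net price P_s = P_b - 28, so Qs = 337.75 + 0.5P_b.
Market clearing requires 532.95 - 0.3P_b = 337.75 + 0.5P_b; hence 195.2 = 0.8P_b and P_b = 244.
So P_s = 216 and the quantity traded is Q = 532.95 - 0.3(244) = 459.75.

P_b = 244, P_s = 216, Q = 459.75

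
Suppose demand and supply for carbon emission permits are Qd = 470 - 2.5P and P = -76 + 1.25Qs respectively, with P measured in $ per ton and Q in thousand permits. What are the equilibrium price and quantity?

P* = 124, Q* = 160

Inverting to quantity form: Qs = 60.8 + 0.8P.
Set Qd = Qs: 470 - 2.5P = 60.8 + 0.8P, so 409.2 = 3.3P and P* = 124.
From the demand curve, Q* = 470 - 2.5(124) = 160.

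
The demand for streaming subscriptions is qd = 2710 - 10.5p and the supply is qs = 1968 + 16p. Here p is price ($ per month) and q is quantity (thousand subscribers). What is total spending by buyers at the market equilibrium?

Total spending by buyers = 67648

Set qd = qs: 2710 - 10.5p = 1968 + 16p, so 742 = 26.5p and p* = 28.
Plugging p* into demand: q* = 2710 - 10.5(28) = 2416.
Total spending by buyers = p* × q* = 28 × 2416 = 67648.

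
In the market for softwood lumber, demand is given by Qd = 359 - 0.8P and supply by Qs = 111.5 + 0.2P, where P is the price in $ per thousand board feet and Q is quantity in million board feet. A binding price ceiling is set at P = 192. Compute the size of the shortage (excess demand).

Shortage = 55.5

Evaluating both curves at the ceiling price 192 gives Qd = 205.4, Qs = 149.9.
Shortage = Qd - Qs = 205.4 - 149.9 = 55.5.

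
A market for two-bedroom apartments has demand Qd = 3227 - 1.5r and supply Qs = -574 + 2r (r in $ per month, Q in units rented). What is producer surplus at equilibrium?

At equilibrium Qd = Qs, so 3227 - 1.5r = -574 + 2r; collecting terms, 3801 = 3.5r and r* = 1086.
Substitute back: Q* = 3227 - 1.5(1086) = 1598.
Supply choke price (Qs = 0): r = 287. Producer surplus = ½ × (1086 - 287) × 1598 = 638401.

Producer surplus = 638401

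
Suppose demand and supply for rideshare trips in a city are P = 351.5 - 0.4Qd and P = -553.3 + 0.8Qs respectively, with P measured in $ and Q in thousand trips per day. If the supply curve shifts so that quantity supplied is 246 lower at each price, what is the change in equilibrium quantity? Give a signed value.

ΔQ = -164

Solving each curve for Q: Qd = 878.75 - 2.5P and Qs = 691.625 + 1.25P.
Equating demand and supply, 878.75 - 2.5P = 691.625 + 1.25P gives 3.75P = 187.125, so P* = 49.9.
From the demand curve, Q* = 878.75 - 2.5(49.9) = 754.
After the shift, supply is Qs = 445.625 + 1.25P.
New equilibrium: 433.125 = 3.75P, so P = 115.5 and Q = 590.
ΔQ = 590 - 754 = -164.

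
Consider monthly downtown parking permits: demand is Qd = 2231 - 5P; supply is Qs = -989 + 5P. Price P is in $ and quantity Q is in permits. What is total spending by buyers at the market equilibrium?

Total spending by buyers = 199962

Set Qd = Qs: 2231 - 5P = -989 + 5P, so 3220 = 10P and P* = 322.
Plugging P* into demand: Q* = 2231 - 5(322) = 621.
Total spending by buyers = P* × Q* = 322 × 621 = 199962.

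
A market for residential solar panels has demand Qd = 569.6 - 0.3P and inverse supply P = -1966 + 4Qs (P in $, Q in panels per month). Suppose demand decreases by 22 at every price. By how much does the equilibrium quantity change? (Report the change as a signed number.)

ΔQ = -10

Rewriting in direct form: Qs = 491.5 + 0.25P.
Equating demand and supply, 569.6 - 0.3P = 491.5 + 0.25P gives 0.55P = 78.1, so P* = 142.
Plugging P* into demand: Q* = 569.6 - 0.3(142) = 527.
After the shift, demand is Qd = 547.6 - 0.3P.
New equilibrium: 56.1 = 0.55P, so P = 102 and Q = 517.
ΔQ = 517 - 527 = -10.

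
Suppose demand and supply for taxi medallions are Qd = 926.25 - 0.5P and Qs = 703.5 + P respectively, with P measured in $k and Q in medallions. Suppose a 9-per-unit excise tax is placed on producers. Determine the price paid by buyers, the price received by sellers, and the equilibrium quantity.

P_b = 154.5, P_s = 145.5, Q = 849

Producers keep P_s = P_b - 9 per unit, so supply in terms of the buyer price is Qs = 694.5 + P_b.
Equate demand and the shifted supply: 926.25 - 0.5P_b = 694.5 + P_b, giving 1.5P_b = 231.75, so P_b = 154.5.
Then P_s = 154.5 - 9 = 145.5 and Q = 926.25 - 0.5(154.5) = 849.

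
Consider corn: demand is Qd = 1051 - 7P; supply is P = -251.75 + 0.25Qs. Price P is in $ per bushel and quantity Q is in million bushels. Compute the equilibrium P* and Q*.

Solving each curve for Q: Qs = 1007 + 4P.
Set Qd = Qs: 1051 - 7P = 1007 + 4P, so 44 = 11P and P* = 4.
Substitute back: Q* = 1051 - 7(4) = 1023.

P* = 4, Q* = 1023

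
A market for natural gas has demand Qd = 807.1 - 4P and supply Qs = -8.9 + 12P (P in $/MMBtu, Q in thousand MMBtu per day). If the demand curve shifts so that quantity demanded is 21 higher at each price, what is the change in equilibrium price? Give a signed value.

Set Qd = Qs: 807.1 - 4P = -8.9 + 12P, so 816 = 16P and P* = 51.
Plugging P* into demand: Q* = 807.1 - 4(51) = 603.1.
After the shift, demand is Qd = 828.1 - 4P.
The new intersection has 837 = 16P, i.e. P = 52.3125, Q = 618.85.
ΔP = 52.3125 - 51 = 1.3125.

ΔP = 1.3125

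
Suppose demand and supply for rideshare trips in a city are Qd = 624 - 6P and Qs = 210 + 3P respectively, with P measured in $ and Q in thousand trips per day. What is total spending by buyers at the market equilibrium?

Total spending by buyers = 16008

Set Qd = Qs: 624 - 6P = 210 + 3P, so 414 = 9P and P* = 46.
Substitute back: Q* = 624 - 6(46) = 348.
Total spending by buyers = P* × Q* = 46 × 348 = 16008.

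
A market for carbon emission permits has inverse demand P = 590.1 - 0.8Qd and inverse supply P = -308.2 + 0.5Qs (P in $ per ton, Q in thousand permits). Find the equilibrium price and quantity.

In direct form, Qd = 737.625 - 1.25P and Qs = 616.4 + 2P.
At equilibrium Qd = Qs, so 737.625 - 1.25P = 616.4 + 2P; collecting terms, 121.225 = 3.25P and P* = 37.3.
Substitute back: Q* = 737.625 - 1.25(37.3) = 691.

P* = 37.3, Q* = 691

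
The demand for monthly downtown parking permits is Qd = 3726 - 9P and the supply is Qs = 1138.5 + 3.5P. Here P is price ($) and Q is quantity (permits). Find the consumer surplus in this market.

At equilibrium Qd = Qs, so 3726 - 9P = 1138.5 + 3.5P; collecting terms, 2587.5 = 12.5P and P* = 207.
Plugging P* into demand: Q* = 3726 - 9(207) = 1863.
Demand choke price (Qd = 0): P = 3726/9 = 414. Consumer surplus = ½ × (414 - 207) × 1863 = 192820.5.

Consumer surplus = 192820.5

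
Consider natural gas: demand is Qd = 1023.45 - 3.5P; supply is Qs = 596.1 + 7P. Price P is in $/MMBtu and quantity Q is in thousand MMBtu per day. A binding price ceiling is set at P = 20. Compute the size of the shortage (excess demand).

Shortage = 217.35

With P fixed at 20, quantity demanded is 953.45 and quantity supplied is 736.1.
Shortage = Qd - Qs = 953.45 - 736.1 = 217.35.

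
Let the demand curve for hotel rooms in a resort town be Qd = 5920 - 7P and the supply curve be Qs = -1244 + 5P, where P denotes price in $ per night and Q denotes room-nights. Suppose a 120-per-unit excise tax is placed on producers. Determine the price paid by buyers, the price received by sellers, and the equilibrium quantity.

P_b = 647, P_s = 527, Q = 1391

The tax drives a wedge P_b - P_s = 120. Substituting P_s = P_b - 120 into supply: Qs = -1844 + 5P_b.
Market clearing requires 5920 - 7P_b = -1844 + 5P_b; hence 7764 = 12P_b and P_b = 647.
Then P_s = 647 - 120 = 527 and Q = 5920 - 7(647) = 1391.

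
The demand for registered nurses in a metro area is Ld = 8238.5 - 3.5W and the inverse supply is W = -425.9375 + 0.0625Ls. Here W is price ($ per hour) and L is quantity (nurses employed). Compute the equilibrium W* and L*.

W* = 73, L* = 7983

In direct form, Ls = 6815 + 16W.
The market clears where 8238.5 - 3.5W = 6815 + 16W. Rearranging, 19.5W = 1423.5, hence W* = 73.
Then L* = 8238.5 - 3.5(73) = 7983.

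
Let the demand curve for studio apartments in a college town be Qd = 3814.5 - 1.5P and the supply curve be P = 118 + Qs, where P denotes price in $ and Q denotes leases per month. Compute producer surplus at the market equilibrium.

Rewriting in direct form: Qs = -118 + P.
The market clears where 3814.5 - 1.5P = -118 + P. Rearranging, 2.5P = 3932.5, hence P* = 1573.
From the demand curve, Q* = 3814.5 - 1.5(1573) = 1455.
Supply choke price (Qs = 0): P = 118. Producer surplus = ½ × (1573 - 118) × 1455 = 1058512.5.

Producer surplus = 1058512.5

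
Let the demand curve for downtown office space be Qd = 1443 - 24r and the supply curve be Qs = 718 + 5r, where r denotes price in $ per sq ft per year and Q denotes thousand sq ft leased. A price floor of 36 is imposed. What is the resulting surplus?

Evaluating both curves at the floor price 36 gives Qd = 579, Qs = 898.
Surplus = Qs - Qd = 898 - 579 = 319.

Surplus = 319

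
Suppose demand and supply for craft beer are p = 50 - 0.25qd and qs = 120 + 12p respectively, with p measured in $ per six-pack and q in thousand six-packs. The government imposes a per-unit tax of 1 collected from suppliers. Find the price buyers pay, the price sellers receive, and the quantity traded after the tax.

p_b = 5.75, p_s = 4.75, q = 177

In direct form, qd = 200 - 4p.
With a tax of 1 on suppliers, they supply based on the net price p_s = p_b - 1, so qs = 108 + 12p_b.
Equate demand and the shifted supply: 200 - 4p_b = 108 + 12p_b, giving 16p_b = 92, so p_b = 5.75.
So p_s = 4.75 and the quantity traded is q = 200 - 4(5.75) = 177.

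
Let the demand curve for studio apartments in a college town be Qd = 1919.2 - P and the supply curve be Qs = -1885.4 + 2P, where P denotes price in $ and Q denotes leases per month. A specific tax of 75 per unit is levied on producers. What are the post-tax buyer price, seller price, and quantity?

The tax drives a wedge P_b - P_s = 75. Substituting P_s = P_b - 75 into supply: Qs = -2035.4 + 2P_b.
Market clearing requires 1919.2 - P_b = -2035.4 + 2P_b; hence 3954.6 = 3P_b and P_b = 1318.2.
So P_s = 1243.2 and the quantity traded is Q = 1919.2 - 1318.2 = 601.

P_b = 1318.2, P_s = 1243.2, Q = 601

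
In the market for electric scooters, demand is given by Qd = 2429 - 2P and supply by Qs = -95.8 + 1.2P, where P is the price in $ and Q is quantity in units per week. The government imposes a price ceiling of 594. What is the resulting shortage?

With P fixed at 594, quantity demanded is 1241 and quantity supplied is 617.
Shortage = Qd - Qs = 1241 - 617 = 624.

Shortage = 624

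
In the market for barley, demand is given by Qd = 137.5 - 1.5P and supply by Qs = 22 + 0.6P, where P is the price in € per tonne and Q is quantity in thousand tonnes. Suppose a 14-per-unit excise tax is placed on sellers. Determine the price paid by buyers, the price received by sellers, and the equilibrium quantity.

P_b = 59, P_s = 45, Q = 49

With a tax of 14 on sellers, they supply based on the net price P_s = P_b - 14, so Qs = 13.6 + 0.6P_b.
Equate demand and the shifted supply: 137.5 - 1.5P_b = 13.6 + 0.6P_b, giving 2.1P_b = 123.9, so P_b = 59.
So P_s = 45 and the quantity traded is Q = 137.5 - 1.5(59) = 49.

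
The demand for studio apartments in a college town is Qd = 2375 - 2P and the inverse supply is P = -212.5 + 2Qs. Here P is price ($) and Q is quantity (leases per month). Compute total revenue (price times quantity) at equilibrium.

Total revenue = 508200

In direct form, Qs = 106.25 + 0.5P.
Equating demand and supply, 2375 - 2P = 106.25 + 0.5P gives 2.5P = 2268.75, so P* = 907.5.
Then Q* = 2375 - 2(907.5) = 560.
Total revenue = P* × Q* = 907.5 × 560 = 508200.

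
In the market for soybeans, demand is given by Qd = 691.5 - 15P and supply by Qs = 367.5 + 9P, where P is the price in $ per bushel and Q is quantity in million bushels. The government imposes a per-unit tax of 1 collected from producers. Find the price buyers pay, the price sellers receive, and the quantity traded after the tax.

P_b = 13.875, P_s = 12.875, Q = 483.375

Producers keep P_s = P_b - 1 per unit, so supply in terms of the buyer price is Qs = 358.5 + 9P_b.
Equate demand and the shifted supply: 691.5 - 15P_b = 358.5 + 9P_b, giving 24P_b = 333, so P_b = 13.875.
Then P_s = 13.875 - 1 = 12.875 and Q = 691.5 - 15(13.875) = 483.375.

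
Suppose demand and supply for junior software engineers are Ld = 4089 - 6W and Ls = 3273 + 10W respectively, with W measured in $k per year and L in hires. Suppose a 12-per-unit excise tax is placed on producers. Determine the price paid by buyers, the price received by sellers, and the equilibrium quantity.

The tax drives a wedge W_b - W_s = 12. Substituting W_s = W_b - 12 into supply: Ls = 3153 + 10W_b.
Market clearing requires 4089 - 6W_b = 3153 + 10W_b; hence 936 = 16W_b and W_b = 58.5.
So W_s = 46.5 and the quantity traded is L = 4089 - 6(58.5) = 3738.

W_b = 58.5, W_s = 46.5, L = 3738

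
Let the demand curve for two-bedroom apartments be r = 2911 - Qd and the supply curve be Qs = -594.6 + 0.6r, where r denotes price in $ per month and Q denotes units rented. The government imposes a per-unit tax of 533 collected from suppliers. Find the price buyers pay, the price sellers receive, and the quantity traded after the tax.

r_b = 2390.875, r_s = 1857.875, Q = 520.125

Solving each curve for Q: Qd = 2911 - r.
With a tax of 533 on suppliers, they supply based on the net price r_s = r_b - 533, so Qs = -914.4 + 0.6r_b.
Set Qd = Qs: 2911 - r_b = -914.4 + 0.6r_b, so 3825.4 = 1.6r_b and r_b = 2390.875.
Then r_s = 2390.875 - 533 = 1857.875 and Q = 2911 - 2390.875 = 520.125.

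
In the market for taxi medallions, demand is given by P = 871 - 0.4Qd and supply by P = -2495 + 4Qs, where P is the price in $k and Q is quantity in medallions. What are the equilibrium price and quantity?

Rewriting in direct form: Qd = 2177.5 - 2.5P and Qs = 623.75 + 0.25P.
Equating demand and supply, 2177.5 - 2.5P = 623.75 + 0.25P gives 2.75P = 1553.75, so P* = 565.
Then Q* = 2177.5 - 2.5(565) = 765.

P* = 565, Q* = 765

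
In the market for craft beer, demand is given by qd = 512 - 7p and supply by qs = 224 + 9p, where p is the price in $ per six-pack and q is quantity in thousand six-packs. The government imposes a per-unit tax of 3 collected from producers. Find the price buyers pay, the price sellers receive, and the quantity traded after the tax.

p_b = 19.6875, p_s = 16.6875, q = 374.1875

With a tax of 3 on producers, they supply based on the net price p_s = p_b - 3, so qs = 197 + 9p_b.
Equate demand and the shifted supply: 512 - 7p_b = 197 + 9p_b, giving 16p_b = 315, so p_b = 19.6875.
So p_s = 16.6875 and the quantity traded is q = 512 - 7(19.6875) = 374.1875.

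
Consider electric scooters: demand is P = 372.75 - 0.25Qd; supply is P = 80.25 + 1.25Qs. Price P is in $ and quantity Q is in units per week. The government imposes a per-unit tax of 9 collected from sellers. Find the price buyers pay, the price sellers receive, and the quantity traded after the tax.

P_b = 325.5, P_s = 316.5, Q = 189

Inverting to quantity form: Qd = 1491 - 4P and Qs = -64.2 + 0.8P.
With a tax of 9 on sellers, they supply based on the net price P_s = P_b - 9, so Qs = -71.4 + 0.8P_b.
Set Qd = Qs: 1491 - 4P_b = -71.4 + 0.8P_b, so 1562.4 = 4.8P_b and P_b = 325.5.
So P_s = 316.5 and the quantity traded is Q = 1491 - 4(325.5) = 189.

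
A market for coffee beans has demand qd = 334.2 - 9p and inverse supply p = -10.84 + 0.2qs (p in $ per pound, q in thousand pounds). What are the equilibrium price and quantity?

p* = 20, q* = 154.2

In direct form, qs = 54.2 + 5p.
At equilibrium qd = qs, so 334.2 - 9p = 54.2 + 5p; collecting terms, 280 = 14p and p* = 20.
Substitute back: q* = 334.2 - 9(20) = 154.2.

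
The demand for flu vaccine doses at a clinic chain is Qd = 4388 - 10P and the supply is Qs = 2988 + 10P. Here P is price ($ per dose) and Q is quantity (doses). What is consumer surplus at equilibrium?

Consumer surplus = 680067.2

Set Qd = Qs: 4388 - 10P = 2988 + 10P, so 1400 = 20P and P* = 70.
From the demand curve, Q* = 4388 - 10(70) = 3688.
Demand choke price (Qd = 0): P = 4388/10 = 438.8. Consumer surplus = ½ × (438.8 - 70) × 3688 = 680067.2.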